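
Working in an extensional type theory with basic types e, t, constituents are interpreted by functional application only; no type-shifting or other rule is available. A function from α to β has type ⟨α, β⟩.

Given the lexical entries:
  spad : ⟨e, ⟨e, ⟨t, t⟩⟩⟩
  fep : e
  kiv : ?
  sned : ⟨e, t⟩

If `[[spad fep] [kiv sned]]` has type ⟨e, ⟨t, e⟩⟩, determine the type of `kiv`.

⟨⟨e, t⟩, ⟨⟨e, ⟨t, t⟩⟩, ⟨e, ⟨t, e⟩⟩⟩⟩

[[spad fep] [kiv sned]] must have type ⟨e, ⟨t, e⟩⟩. The sister [spad fep] has type ⟨e, ⟨t, t⟩⟩; that is not a function onto ⟨e, ⟨t, e⟩⟩, so [kiv sned] must be the functor, of type ⟨⟨e, ⟨t, t⟩⟩, ⟨e, ⟨t, e⟩⟩⟩.
[kiv sned] must have type ⟨⟨e, ⟨t, t⟩⟩, ⟨e, ⟨t, e⟩⟩⟩. The sister sned has type ⟨e, t⟩; that is not a function onto ⟨⟨e, ⟨t, t⟩⟩, ⟨e, ⟨t, e⟩⟩⟩, so kiv must be the functor, of type ⟨⟨e, t⟩, ⟨⟨e, ⟨t, t⟩⟩, ⟨e, ⟨t, e⟩⟩⟩⟩.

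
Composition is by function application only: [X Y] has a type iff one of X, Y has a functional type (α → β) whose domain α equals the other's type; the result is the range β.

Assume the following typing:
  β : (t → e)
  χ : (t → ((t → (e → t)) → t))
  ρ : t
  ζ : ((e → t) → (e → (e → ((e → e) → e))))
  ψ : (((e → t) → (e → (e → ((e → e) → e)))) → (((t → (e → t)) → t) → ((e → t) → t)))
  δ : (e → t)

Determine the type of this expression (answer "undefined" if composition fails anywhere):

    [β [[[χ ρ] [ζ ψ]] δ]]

[χ ρ]: (t → ((t → (e → t)) → t)) applied to t yields ((t → (e → t)) → t).
[ζ ψ]: (((e → t) → (e → (e → ((e → e) → e)))) → (((t → (e → t)) → t) → ((e → t) → t))) applied to ((e → t) → (e → (e → ((e → e) → e)))) yields (((t → (e → t)) → t) → ((e → t) → t)).
[[χ ρ] [ζ ψ]]: (((t → (e → t)) → t) → ((e → t) → t)) applied to ((t → (e → t)) → t) yields ((e → t) → t).
[[[χ ρ] [ζ ψ]] δ]: ((e → t) → t) applied to (e → t) yields t.
[β [[[χ ρ] [ζ ψ]] δ]]: (t → e) applied to t yields e.

e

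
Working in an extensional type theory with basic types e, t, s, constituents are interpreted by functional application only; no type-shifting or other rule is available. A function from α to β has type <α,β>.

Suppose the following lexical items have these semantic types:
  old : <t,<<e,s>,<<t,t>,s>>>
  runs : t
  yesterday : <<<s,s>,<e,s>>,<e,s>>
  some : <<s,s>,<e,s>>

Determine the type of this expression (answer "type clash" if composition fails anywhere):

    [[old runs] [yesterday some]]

[old runs]: <t,<<e,s>,<<t,t>,s>>> applied to t yields <<e,s>,<<t,t>,s>>.
[yesterday some]: <<<s,s>,<e,s>>,<e,s>> applied to <<s,s>,<e,s>> yields <e,s>.
[[old runs] [yesterday some]]: <<e,s>,<<t,t>,s>> applied to <e,s> yields <<t,t>,s>.

<<t,t>,s>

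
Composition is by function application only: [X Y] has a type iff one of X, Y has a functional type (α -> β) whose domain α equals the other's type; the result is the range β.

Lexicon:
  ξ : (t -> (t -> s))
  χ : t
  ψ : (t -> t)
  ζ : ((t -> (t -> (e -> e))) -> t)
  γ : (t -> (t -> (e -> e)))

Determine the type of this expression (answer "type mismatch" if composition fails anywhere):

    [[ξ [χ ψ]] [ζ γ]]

[χ ψ]: ψ is (t -> t), χ is t; result t.
[ξ [χ ψ]]: ξ is (t -> (t -> s)), [χ ψ] is t; result (t -> s).
[ζ γ]: ζ is ((t -> (t -> (e -> e))) -> t), γ is (t -> (t -> (e -> e))); result t.
[[ξ [χ ψ]] [ζ γ]]: [ξ [χ ψ]] is (t -> s), [ζ γ] is t; result s.

s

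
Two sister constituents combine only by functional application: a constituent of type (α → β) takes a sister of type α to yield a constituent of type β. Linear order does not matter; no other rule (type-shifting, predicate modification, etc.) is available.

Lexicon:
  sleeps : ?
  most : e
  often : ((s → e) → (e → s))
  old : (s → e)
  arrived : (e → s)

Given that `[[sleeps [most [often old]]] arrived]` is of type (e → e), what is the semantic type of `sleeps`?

(s → ((e → s) → (e → e)))

[[sleeps [most [often old]]] arrived] is required to be (e → e). arrived : (e → s) cannot yield (e → e) as functor, so [sleeps [most [often old]]] : ((e → s) → (e → e)).
[sleeps [most [often old]]] is required to be ((e → s) → (e → e)). [most [often old]] : s cannot yield ((e → s) → (e → e)) as functor, so sleeps : (s → ((e → s) → (e → e))).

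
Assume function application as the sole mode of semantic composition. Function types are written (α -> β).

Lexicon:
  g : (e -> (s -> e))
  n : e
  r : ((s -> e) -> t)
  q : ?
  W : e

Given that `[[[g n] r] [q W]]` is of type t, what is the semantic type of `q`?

(e -> (t -> t))

For [[[g n] r] [q W]] to have type t with [[g n] r] of type t, [q W] must be the function: [q W] : (t -> t).
For [q W] to have type (t -> t) with W of type e, q must be the function: q : (e -> (t -> t)).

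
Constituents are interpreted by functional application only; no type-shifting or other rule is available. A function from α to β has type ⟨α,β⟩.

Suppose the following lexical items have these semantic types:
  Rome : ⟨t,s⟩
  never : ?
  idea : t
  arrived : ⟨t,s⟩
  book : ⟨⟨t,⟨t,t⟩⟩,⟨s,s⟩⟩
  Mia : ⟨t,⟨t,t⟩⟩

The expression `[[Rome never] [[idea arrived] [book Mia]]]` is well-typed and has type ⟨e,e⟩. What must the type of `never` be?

⟨⟨t,s⟩,⟨s,⟨e,e⟩⟩⟩

At [[Rome never] [[idea arrived] [book Mia]]] (required: ⟨e,e⟩): [[idea arrived] [book Mia]] is s, which is not a function with range ⟨e,e⟩; hence [Rome never] is the functor — type ⟨s,⟨e,e⟩⟩.
At [Rome never] (required: ⟨s,⟨e,e⟩⟩): Rome is ⟨t,s⟩, which is not a function with range ⟨s,⟨e,e⟩⟩; hence never is the functor — type ⟨⟨t,s⟩,⟨s,⟨e,e⟩⟩⟩.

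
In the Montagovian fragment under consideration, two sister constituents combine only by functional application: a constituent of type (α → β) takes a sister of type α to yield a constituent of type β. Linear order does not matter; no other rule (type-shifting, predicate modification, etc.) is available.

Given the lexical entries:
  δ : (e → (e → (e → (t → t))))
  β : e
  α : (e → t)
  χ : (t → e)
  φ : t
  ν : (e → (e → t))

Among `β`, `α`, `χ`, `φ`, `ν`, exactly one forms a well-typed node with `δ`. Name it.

β — combines: δ : (e → (e → (e → (t → t)))) takes β : e as argument, giving (e → (e → (t → t))).
α : (e → t) — does not combine with δ.
χ : (t → e) — does not combine with δ.
φ : t — does not combine with δ.
ν : (e → (e → t)) — does not combine with δ.

β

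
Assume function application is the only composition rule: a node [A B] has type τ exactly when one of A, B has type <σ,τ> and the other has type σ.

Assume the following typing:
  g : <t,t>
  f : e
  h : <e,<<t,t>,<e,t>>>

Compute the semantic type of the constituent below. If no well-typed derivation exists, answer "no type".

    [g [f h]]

[f h]: functor h : <e,<<t,t>,<e,t>>>, argument f : e; result <<t,t>,<e,t>>.
[g [f h]]: functor [f h] : <<t,t>,<e,t>>, argument g : <t,t>; result <e,t>.

<e,t>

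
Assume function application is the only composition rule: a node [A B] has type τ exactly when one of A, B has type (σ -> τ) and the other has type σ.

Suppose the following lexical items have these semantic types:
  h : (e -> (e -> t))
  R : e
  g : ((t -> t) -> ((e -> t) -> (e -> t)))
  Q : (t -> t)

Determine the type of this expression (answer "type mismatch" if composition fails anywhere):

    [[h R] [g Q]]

(e -> t)

[h R]: h is (e -> (e -> t)), R is e; result (e -> t).
[g Q]: g is ((t -> t) -> ((e -> t) -> (e -> t))), Q is (t -> t); result ((e -> t) -> (e -> t)).
[[h R] [g Q]]: [g Q] is ((e -> t) -> (e -> t)), [h R] is (e -> t); result (e -> t).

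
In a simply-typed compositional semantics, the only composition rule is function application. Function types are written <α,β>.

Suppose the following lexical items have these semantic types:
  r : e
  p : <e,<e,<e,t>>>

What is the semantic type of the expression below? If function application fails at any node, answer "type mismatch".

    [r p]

At [r p], p : <e,<e,<e,t>>> takes r : e, giving <e,<e,t>>.

<e,<e,t>>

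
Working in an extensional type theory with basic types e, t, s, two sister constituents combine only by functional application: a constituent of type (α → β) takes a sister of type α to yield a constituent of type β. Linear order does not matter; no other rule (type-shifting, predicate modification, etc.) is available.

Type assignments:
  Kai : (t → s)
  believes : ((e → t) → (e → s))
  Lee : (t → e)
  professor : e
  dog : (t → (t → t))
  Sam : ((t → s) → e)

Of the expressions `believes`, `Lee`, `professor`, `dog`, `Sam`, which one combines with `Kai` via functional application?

believes : ((e → t) → (e → s)) — does not combine with Kai.
Lee : (t → e) — does not combine with Kai.
professor : e — does not combine with Kai.
dog : (t → (t → t)) — does not combine with Kai.
Sam — combines: Sam : ((t → s) → e) takes Kai : (t → s) as argument, giving e.

Sam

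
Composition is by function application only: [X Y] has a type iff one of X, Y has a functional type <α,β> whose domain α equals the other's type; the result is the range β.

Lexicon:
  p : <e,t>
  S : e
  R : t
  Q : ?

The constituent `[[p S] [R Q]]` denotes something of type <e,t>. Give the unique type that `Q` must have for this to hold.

<t,<t,<e,t>>>

At [[p S] [R Q]] (required: <e,t>): [p S] is t, which is not a function with range <e,t>; hence [R Q] is the functor — type <t,<e,t>>.
At [R Q] (required: <t,<e,t>>): R is t, which is not a function with range <t,<e,t>>; hence Q is the functor — type <t,<t,<e,t>>>.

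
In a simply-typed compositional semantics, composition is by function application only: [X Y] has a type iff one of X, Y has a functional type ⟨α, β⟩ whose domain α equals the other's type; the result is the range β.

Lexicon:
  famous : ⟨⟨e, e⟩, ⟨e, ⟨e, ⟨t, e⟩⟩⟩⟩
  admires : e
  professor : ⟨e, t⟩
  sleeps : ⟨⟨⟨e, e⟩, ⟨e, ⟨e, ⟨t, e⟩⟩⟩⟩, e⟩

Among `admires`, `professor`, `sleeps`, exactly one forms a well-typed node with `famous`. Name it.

admires : e — neither side's domain matches the other.
professor : ⟨e, t⟩ — neither side's domain matches the other.
sleeps — combines: sleeps : ⟨⟨⟨e, e⟩, ⟨e, ⟨e, ⟨t, e⟩⟩⟩⟩, e⟩ takes famous : ⟨⟨e, e⟩, ⟨e, ⟨e, ⟨t, e⟩⟩⟩⟩ as argument, giving e.

sleeps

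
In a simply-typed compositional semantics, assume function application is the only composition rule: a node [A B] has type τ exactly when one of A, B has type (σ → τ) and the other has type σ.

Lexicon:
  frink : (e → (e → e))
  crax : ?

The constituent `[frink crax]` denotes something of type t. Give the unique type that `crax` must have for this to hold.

((e → (e → e)) → t)

For [frink crax] to have type t with frink of type (e → (e → e)), crax must be the function: crax : ((e → (e → e)) → t).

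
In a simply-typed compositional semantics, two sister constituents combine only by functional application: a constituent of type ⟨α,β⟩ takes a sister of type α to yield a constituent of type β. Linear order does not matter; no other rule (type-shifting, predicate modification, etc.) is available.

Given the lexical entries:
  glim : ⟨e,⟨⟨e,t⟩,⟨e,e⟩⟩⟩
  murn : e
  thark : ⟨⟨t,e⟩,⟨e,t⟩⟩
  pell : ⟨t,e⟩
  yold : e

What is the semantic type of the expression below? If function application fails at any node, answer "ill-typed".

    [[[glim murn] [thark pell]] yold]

e

At [glim murn], glim : ⟨e,⟨⟨e,t⟩,⟨e,e⟩⟩⟩ takes murn : e, giving ⟨⟨e,t⟩,⟨e,e⟩⟩.
At [thark pell], thark : ⟨⟨t,e⟩,⟨e,t⟩⟩ takes pell : ⟨t,e⟩, giving ⟨e,t⟩.
At [[glim murn] [thark pell]], [glim murn] : ⟨⟨e,t⟩,⟨e,e⟩⟩ takes [thark pell] : ⟨e,t⟩, giving ⟨e,e⟩.
At [[[glim murn] [thark pell]] yold], [[glim murn] [thark pell]] : ⟨e,e⟩ takes yold : e, giving e.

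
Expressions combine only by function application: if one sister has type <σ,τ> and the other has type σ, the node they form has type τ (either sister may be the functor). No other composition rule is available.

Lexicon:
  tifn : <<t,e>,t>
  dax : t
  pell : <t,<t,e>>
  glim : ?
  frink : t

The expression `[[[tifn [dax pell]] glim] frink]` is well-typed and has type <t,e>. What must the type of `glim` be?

At [[[tifn [dax pell]] glim] frink] (required: <t,e>): frink is t, which is not a function with range <t,e>; hence [[tifn [dax pell]] glim] is the functor — type <t,<t,e>>.
At [[tifn [dax pell]] glim] (required: <t,<t,e>>): [tifn [dax pell]] is t, which is not a function with range <t,<t,e>>; hence glim is the functor — type <t,<t,<t,e>>>.

<t,<t,<t,e>>>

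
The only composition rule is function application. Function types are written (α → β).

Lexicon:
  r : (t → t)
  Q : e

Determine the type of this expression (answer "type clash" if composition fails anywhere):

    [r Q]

type clash

[r Q]: (t → t) and e cannot combine by function application — type clash.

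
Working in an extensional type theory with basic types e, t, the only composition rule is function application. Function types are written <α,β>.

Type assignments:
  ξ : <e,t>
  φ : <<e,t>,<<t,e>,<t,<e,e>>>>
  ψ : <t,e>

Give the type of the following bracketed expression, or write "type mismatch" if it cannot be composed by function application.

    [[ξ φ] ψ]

[ξ φ]: φ is <<e,t>,<<t,e>,<t,<e,e>>>>, ξ is <e,t>; result <<t,e>,<t,<e,e>>>.
[[ξ φ] ψ]: [ξ φ] is <<t,e>,<t,<e,e>>>, ψ is <t,e>; result <t,<e,e>>.

<t,<e,e>>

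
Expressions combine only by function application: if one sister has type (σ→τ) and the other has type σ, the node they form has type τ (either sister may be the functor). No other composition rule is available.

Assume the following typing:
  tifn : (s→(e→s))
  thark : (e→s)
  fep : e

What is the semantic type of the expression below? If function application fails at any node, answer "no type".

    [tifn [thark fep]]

At [thark fep], thark : (e→s) takes fep : e, giving s.
At [tifn [thark fep]], tifn : (s→(e→s)) takes [thark fep] : s, giving (e→s).

(e→s)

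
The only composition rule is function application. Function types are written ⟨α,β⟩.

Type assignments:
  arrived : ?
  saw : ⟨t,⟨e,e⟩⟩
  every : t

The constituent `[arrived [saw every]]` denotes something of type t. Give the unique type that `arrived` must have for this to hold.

⟨⟨e,e⟩,t⟩

[arrived [saw every]] is required to be t. [saw every] : ⟨e,e⟩ cannot yield t as functor, so arrived : ⟨⟨e,e⟩,t⟩.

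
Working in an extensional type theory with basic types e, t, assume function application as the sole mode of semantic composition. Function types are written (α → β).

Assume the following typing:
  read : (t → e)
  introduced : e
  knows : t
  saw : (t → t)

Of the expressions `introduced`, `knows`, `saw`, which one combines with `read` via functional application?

introduced : e — no; read wants t, and introduced wants nothing (atomic).
knows — combines: read : (t → e) takes knows : t as argument, giving e.
saw : (t → t) — no; read wants t, and saw wants t.

knows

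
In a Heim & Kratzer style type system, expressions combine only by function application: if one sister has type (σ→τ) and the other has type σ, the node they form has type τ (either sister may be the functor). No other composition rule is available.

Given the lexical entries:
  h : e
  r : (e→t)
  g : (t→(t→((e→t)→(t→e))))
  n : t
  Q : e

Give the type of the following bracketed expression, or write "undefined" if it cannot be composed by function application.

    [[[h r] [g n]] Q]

undefined

[h r] — r of type (e→t) combines with h of type e: type t.
[g n] — g of type (t→(t→((e→t)→(t→e)))) combines with n of type t: type (t→((e→t)→(t→e))).
[[h r] [g n]] — [g n] of type (t→((e→t)→(t→e))) combines with [h r] of type t: type ((e→t)→(t→e)).
At [[[h r] [g n]] Q]: neither ((e→t)→(t→e)) nor e can take the other as argument; the node is ill-typed.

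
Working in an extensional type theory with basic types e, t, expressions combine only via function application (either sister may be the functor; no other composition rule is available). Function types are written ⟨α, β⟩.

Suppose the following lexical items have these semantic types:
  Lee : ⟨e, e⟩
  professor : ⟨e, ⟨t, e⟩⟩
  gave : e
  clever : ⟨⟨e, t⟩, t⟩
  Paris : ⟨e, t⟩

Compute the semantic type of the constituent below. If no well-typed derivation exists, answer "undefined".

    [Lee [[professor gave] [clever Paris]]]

e

[professor gave] — professor of type ⟨e, ⟨t, e⟩⟩ combines with gave of type e: type ⟨t, e⟩.
[clever Paris] — clever of type ⟨⟨e, t⟩, t⟩ combines with Paris of type ⟨e, t⟩: type t.
[[professor gave] [clever Paris]] — [professor gave] of type ⟨t, e⟩ combines with [clever Paris] of type t: type e.
[Lee [[professor gave] [clever Paris]]] — Lee of type ⟨e, e⟩ combines with [[professor gave] [clever Paris]] of type e: type e.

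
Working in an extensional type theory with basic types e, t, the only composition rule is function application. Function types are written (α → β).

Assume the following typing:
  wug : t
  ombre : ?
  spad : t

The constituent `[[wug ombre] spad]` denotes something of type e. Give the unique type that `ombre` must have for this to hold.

[[wug ombre] spad] is required to be e. spad : t cannot yield e as functor, so [wug ombre] : (t → e).
[wug ombre] is required to be (t → e). wug : t cannot yield (t → e) as functor, so ombre : (t → (t → e)).

(t → (t → e))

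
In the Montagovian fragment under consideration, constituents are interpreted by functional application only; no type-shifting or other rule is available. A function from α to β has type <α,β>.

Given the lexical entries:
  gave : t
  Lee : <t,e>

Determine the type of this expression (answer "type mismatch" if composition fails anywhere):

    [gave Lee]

e

[gave Lee]: <t,e> applied to t yields e.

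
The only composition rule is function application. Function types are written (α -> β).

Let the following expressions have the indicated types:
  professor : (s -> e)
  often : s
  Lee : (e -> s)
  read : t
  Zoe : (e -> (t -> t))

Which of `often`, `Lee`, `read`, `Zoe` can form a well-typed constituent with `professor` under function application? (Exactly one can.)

often

often — combines: professor : (s -> e) takes often : s as argument, giving e.
Lee : (e -> s) — neither side's domain matches the other.
read : t — neither side's domain matches the other.
Zoe : (e -> (t -> t)) — neither side's domain matches the other.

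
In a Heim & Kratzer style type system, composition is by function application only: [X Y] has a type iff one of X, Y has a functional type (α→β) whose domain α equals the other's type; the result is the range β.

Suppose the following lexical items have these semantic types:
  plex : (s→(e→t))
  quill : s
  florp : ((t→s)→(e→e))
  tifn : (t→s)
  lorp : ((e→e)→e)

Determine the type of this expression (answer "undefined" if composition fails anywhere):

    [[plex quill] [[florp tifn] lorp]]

t

[plex quill] — plex of type (s→(e→t)) combines with quill of type s: type (e→t).
[florp tifn] — florp of type ((t→s)→(e→e)) combines with tifn of type (t→s): type (e→e).
[[florp tifn] lorp] — lorp of type ((e→e)→e) combines with [florp tifn] of type (e→e): type e.
[[plex quill] [[florp tifn] lorp]] — [plex quill] of type (e→t) combines with [[florp tifn] lorp] of type e: type t.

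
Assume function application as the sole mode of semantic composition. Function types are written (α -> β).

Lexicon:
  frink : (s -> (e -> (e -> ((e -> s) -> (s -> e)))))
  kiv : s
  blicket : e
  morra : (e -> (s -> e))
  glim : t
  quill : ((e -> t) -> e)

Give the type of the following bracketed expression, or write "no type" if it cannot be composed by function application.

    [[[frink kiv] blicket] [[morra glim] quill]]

[frink kiv]: functor frink : (s -> (e -> (e -> ((e -> s) -> (s -> e))))), argument kiv : s; result (e -> (e -> ((e -> s) -> (s -> e)))).
[[frink kiv] blicket]: functor [frink kiv] : (e -> (e -> ((e -> s) -> (s -> e)))), argument blicket : e; result (e -> ((e -> s) -> (s -> e))).
[morra glim]: (e -> (s -> e)) with t — neither is a function whose domain matches the other; composition fails here.

no type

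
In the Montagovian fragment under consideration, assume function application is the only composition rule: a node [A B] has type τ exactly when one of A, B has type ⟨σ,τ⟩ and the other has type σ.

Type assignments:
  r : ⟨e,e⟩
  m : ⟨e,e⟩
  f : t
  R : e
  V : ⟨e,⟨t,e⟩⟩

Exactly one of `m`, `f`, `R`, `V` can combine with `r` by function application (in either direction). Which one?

m : ⟨e,e⟩ — does not combine with r.
f : t — does not combine with r.
R — combines: r : ⟨e,e⟩ takes R : e as argument, giving e.
V : ⟨e,⟨t,e⟩⟩ — does not combine with r.

R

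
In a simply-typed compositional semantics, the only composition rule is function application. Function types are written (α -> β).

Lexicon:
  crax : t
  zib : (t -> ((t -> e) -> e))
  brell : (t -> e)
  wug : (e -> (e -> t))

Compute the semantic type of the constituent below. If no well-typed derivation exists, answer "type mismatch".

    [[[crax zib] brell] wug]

[crax zib]: zib is (t -> ((t -> e) -> e)), crax is t; result ((t -> e) -> e).
[[crax zib] brell]: [crax zib] is ((t -> e) -> e), brell is (t -> e); result e.
[[[crax zib] brell] wug]: wug is (e -> (e -> t)), [[crax zib] brell] is e; result (e -> t).

(e -> t)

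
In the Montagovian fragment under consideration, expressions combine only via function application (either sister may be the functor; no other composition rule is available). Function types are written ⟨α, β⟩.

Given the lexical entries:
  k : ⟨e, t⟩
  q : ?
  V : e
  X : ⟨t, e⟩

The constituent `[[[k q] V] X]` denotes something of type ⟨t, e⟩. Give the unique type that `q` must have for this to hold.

⟨⟨e, t⟩, ⟨e, ⟨⟨t, e⟩, ⟨t, e⟩⟩⟩⟩

At [[[k q] V] X] (required: ⟨t, e⟩): X is ⟨t, e⟩, which is not a function with range ⟨t, e⟩; hence [[k q] V] is the functor — type ⟨⟨t, e⟩, ⟨t, e⟩⟩.
At [[k q] V] (required: ⟨⟨t, e⟩, ⟨t, e⟩⟩): V is e, which is not a function with range ⟨⟨t, e⟩, ⟨t, e⟩⟩; hence [k q] is the functor — type ⟨e, ⟨⟨t, e⟩, ⟨t, e⟩⟩⟩.
At [k q] (required: ⟨e, ⟨⟨t, e⟩, ⟨t, e⟩⟩⟩): k is ⟨e, t⟩, which is not a function with range ⟨e, ⟨⟨t, e⟩, ⟨t, e⟩⟩⟩; hence q is the functor — type ⟨⟨e, t⟩, ⟨e, ⟨⟨t, e⟩, ⟨t, e⟩⟩⟩⟩.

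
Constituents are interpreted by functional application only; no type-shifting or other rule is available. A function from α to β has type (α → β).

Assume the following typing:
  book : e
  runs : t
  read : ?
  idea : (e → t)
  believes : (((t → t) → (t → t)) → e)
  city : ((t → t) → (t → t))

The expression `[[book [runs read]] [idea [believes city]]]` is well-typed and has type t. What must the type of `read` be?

For [[book [runs read]] [idea [believes city]]] to have type t with [idea [believes city]] of type t, [book [runs read]] must be the function: [book [runs read]] : (t → t).
For [book [runs read]] to have type (t → t) with book of type e, [runs read] must be the function: [runs read] : (e → (t → t)).
For [runs read] to have type (e → (t → t)) with runs of type t, read must be the function: read : (t → (e → (t → t))).

(t → (e → (t → t)))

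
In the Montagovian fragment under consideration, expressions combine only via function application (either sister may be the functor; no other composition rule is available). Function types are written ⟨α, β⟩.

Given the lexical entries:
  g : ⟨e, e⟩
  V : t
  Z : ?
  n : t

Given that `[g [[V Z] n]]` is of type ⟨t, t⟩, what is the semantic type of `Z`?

⟨t, ⟨t, ⟨⟨e, e⟩, ⟨t, t⟩⟩⟩⟩

At [g [[V Z] n]] (required: ⟨t, t⟩): g is ⟨e, e⟩, which is not a function with range ⟨t, t⟩; hence [[V Z] n] is the functor — type ⟨⟨e, e⟩, ⟨t, t⟩⟩.
At [[V Z] n] (required: ⟨⟨e, e⟩, ⟨t, t⟩⟩): n is t, which is not a function with range ⟨⟨e, e⟩, ⟨t, t⟩⟩; hence [V Z] is the functor — type ⟨t, ⟨⟨e, e⟩, ⟨t, t⟩⟩⟩.
At [V Z] (required: ⟨t, ⟨⟨e, e⟩, ⟨t, t⟩⟩⟩): V is t, which is not a function with range ⟨t, ⟨⟨e, e⟩, ⟨t, t⟩⟩⟩; hence Z is the functor — type ⟨t, ⟨t, ⟨⟨e, e⟩, ⟨t, t⟩⟩⟩⟩.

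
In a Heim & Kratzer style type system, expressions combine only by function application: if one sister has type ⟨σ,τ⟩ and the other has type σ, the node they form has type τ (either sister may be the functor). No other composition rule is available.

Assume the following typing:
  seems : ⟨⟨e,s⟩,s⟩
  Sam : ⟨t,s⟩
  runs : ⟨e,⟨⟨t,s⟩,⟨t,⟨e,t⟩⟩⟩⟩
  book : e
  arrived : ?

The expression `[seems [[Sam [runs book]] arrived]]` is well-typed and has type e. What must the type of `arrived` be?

[seems [[Sam [runs book]] arrived]] must have type e. The sister seems has type ⟨⟨e,s⟩,s⟩; that is not a function onto e, so [[Sam [runs book]] arrived] must be the functor, of type ⟨⟨⟨e,s⟩,s⟩,e⟩.
[[Sam [runs book]] arrived] must have type ⟨⟨⟨e,s⟩,s⟩,e⟩. The sister [Sam [runs book]] has type ⟨t,⟨e,t⟩⟩; that is not a function onto ⟨⟨⟨e,s⟩,s⟩,e⟩, so arrived must be the functor, of type ⟨⟨t,⟨e,t⟩⟩,⟨⟨⟨e,s⟩,s⟩,e⟩⟩.

⟨⟨t,⟨e,t⟩⟩,⟨⟨⟨e,s⟩,s⟩,e⟩⟩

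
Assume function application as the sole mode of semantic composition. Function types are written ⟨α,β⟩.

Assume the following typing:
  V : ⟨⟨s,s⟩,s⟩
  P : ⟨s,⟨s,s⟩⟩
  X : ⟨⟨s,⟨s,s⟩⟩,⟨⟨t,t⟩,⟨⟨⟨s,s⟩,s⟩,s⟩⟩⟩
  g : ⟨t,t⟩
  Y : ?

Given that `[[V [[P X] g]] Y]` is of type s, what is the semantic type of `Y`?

⟨s,s⟩

[[V [[P X] g]] Y] is required to be s. [V [[P X] g]] : s cannot yield s as functor, so Y : ⟨s,s⟩.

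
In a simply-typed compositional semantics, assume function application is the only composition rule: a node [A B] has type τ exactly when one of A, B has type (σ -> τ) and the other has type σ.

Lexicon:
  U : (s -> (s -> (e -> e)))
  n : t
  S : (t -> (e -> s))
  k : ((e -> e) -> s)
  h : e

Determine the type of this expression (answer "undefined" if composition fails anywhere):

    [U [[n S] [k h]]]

undefined

At [n S], S : (t -> (e -> s)) takes n : t, giving (e -> s).
[k h]: ((e -> e) -> s) and e cannot combine by function application — type clash.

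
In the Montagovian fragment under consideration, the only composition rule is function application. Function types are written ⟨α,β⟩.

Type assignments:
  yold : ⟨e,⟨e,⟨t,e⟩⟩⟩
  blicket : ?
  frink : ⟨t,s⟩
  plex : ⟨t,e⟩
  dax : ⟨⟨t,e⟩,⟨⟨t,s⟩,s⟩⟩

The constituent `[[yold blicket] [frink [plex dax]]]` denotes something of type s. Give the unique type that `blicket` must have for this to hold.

⟨⟨e,⟨e,⟨t,e⟩⟩⟩,⟨s,s⟩⟩

[[yold blicket] [frink [plex dax]]] must have type s. The sister [frink [plex dax]] has type s; that is not a function onto s, so [yold blicket] must be the functor, of type ⟨s,s⟩.
[yold blicket] must have type ⟨s,s⟩. The sister yold has type ⟨e,⟨e,⟨t,e⟩⟩⟩; that is not a function onto ⟨s,s⟩, so blicket must be the functor, of type ⟨⟨e,⟨e,⟨t,e⟩⟩⟩,⟨s,s⟩⟩.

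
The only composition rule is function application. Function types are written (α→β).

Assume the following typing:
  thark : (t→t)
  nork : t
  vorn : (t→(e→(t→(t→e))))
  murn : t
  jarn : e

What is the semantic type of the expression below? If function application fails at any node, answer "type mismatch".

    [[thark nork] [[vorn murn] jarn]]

(t→e)

At [thark nork], thark : (t→t) takes nork : t, giving t.
At [vorn murn], vorn : (t→(e→(t→(t→e)))) takes murn : t, giving (e→(t→(t→e))).
At [[vorn murn] jarn], [vorn murn] : (e→(t→(t→e))) takes jarn : e, giving (t→(t→e)).
At [[thark nork] [[vorn murn] jarn]], [[vorn murn] jarn] : (t→(t→e)) takes [thark nork] : t, giving (t→e).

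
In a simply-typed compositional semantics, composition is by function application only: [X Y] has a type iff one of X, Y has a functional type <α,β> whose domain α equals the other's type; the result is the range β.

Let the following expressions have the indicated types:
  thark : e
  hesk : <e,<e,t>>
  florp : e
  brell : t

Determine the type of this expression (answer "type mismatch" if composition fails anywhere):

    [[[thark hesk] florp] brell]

[thark hesk]: hesk is <e,<e,t>>, thark is e; result <e,t>.
[[thark hesk] florp]: [thark hesk] is <e,t>, florp is e; result t.
[[[thark hesk] florp] brell]: t and t cannot combine by function application — type clash.

type mismatch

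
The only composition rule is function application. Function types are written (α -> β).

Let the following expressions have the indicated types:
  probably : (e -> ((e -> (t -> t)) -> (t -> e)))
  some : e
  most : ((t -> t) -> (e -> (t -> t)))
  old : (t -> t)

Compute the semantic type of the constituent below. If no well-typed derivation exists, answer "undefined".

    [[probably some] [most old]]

At [probably some], probably : (e -> ((e -> (t -> t)) -> (t -> e))) takes some : e, giving ((e -> (t -> t)) -> (t -> e)).
At [most old], most : ((t -> t) -> (e -> (t -> t))) takes old : (t -> t), giving (e -> (t -> t)).
At [[probably some] [most old]], [probably some] : ((e -> (t -> t)) -> (t -> e)) takes [most old] : (e -> (t -> t)), giving (t -> e).

(t -> e)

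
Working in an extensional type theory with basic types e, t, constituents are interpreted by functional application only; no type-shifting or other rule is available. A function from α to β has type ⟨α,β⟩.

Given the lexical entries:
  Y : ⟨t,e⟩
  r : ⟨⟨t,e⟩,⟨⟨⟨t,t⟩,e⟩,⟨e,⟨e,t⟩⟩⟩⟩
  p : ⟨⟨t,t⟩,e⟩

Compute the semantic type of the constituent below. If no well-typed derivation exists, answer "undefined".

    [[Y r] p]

⟨e,⟨e,t⟩⟩

At [Y r], r : ⟨⟨t,e⟩,⟨⟨⟨t,t⟩,e⟩,⟨e,⟨e,t⟩⟩⟩⟩ takes Y : ⟨t,e⟩, giving ⟨⟨⟨t,t⟩,e⟩,⟨e,⟨e,t⟩⟩⟩.
At [[Y r] p], [Y r] : ⟨⟨⟨t,t⟩,e⟩,⟨e,⟨e,t⟩⟩⟩ takes p : ⟨⟨t,t⟩,e⟩, giving ⟨e,⟨e,t⟩⟩.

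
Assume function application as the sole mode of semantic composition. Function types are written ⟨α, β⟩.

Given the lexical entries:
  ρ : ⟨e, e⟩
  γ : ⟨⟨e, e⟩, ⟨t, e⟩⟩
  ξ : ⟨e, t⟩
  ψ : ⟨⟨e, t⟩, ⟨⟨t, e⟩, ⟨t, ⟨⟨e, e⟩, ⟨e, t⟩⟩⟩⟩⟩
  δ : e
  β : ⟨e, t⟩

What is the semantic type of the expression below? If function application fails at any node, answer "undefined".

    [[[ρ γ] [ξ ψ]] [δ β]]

⟨⟨e, e⟩, ⟨e, t⟩⟩

[ρ γ]: γ is ⟨⟨e, e⟩, ⟨t, e⟩⟩, ρ is ⟨e, e⟩; result ⟨t, e⟩.
[ξ ψ]: ψ is ⟨⟨e, t⟩, ⟨⟨t, e⟩, ⟨t, ⟨⟨e, e⟩, ⟨e, t⟩⟩⟩⟩⟩, ξ is ⟨e, t⟩; result ⟨⟨t, e⟩, ⟨t, ⟨⟨e, e⟩, ⟨e, t⟩⟩⟩⟩.
[[ρ γ] [ξ ψ]]: [ξ ψ] is ⟨⟨t, e⟩, ⟨t, ⟨⟨e, e⟩, ⟨e, t⟩⟩⟩⟩, [ρ γ] is ⟨t, e⟩; result ⟨t, ⟨⟨e, e⟩, ⟨e, t⟩⟩⟩.
[δ β]: β is ⟨e, t⟩, δ is e; result t.
[[[ρ γ] [ξ ψ]] [δ β]]: [[ρ γ] [ξ ψ]] is ⟨t, ⟨⟨e, e⟩, ⟨e, t⟩⟩⟩, [δ β] is t; result ⟨⟨e, e⟩, ⟨e, t⟩⟩.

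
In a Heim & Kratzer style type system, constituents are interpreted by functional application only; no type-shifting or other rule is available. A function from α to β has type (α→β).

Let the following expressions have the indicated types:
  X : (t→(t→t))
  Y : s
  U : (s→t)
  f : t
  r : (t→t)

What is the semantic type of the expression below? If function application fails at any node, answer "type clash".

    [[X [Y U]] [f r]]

t

[Y U]: U is (s→t), Y is s; result t.
[X [Y U]]: X is (t→(t→t)), [Y U] is t; result (t→t).
[f r]: r is (t→t), f is t; result t.
[[X [Y U]] [f r]]: [X [Y U]] is (t→t), [f r] is t; result t.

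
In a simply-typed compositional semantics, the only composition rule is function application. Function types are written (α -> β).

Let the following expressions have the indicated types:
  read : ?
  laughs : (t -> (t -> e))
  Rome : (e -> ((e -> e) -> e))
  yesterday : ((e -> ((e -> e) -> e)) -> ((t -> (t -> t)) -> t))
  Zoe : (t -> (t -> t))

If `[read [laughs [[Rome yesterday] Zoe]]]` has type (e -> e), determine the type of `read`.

For [read [laughs [[Rome yesterday] Zoe]]] to have type (e -> e) with [laughs [[Rome yesterday] Zoe]] of type (t -> e), read must be the function: read : ((t -> e) -> (e -> e)).

((t -> e) -> (e -> e))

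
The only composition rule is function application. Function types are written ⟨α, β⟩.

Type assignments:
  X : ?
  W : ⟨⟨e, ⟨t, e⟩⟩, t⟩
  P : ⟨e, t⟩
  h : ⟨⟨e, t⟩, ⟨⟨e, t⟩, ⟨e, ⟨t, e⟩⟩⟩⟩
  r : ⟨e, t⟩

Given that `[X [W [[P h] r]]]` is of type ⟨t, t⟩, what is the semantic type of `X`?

⟨t, ⟨t, t⟩⟩

[X [W [[P h] r]]] is required to be ⟨t, t⟩. [W [[P h] r]] : t cannot yield ⟨t, t⟩ as functor, so X : ⟨t, ⟨t, t⟩⟩.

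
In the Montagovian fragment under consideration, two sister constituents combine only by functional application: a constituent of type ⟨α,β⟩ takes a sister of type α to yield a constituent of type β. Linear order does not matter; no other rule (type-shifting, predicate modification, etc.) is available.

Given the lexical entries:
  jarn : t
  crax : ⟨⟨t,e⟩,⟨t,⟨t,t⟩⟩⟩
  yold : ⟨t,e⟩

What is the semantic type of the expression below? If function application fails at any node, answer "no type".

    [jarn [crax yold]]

[crax yold]: functor crax : ⟨⟨t,e⟩,⟨t,⟨t,t⟩⟩⟩, argument yold : ⟨t,e⟩; result ⟨t,⟨t,t⟩⟩.
[jarn [crax yold]]: functor [crax yold] : ⟨t,⟨t,t⟩⟩, argument jarn : t; result ⟨t,t⟩.

⟨t,t⟩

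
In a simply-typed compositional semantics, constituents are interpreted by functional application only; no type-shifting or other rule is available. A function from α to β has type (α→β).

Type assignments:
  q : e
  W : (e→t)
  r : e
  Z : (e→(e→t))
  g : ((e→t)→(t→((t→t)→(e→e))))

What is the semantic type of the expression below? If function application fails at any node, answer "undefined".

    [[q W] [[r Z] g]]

((t→t)→(e→e))

[q W]: W is (e→t), q is e; result t.
[r Z]: Z is (e→(e→t)), r is e; result (e→t).
[[r Z] g]: g is ((e→t)→(t→((t→t)→(e→e)))), [r Z] is (e→t); result (t→((t→t)→(e→e))).
[[q W] [[r Z] g]]: [[r Z] g] is (t→((t→t)→(e→e))), [q W] is t; result ((t→t)→(e→e)).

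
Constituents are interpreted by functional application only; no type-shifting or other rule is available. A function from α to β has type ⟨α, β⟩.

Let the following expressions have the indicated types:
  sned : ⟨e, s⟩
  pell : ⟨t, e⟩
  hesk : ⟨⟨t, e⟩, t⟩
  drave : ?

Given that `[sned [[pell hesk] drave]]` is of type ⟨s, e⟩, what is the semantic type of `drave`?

⟨t, ⟨⟨e, s⟩, ⟨s, e⟩⟩⟩

[sned [[pell hesk] drave]] is required to be ⟨s, e⟩. sned : ⟨e, s⟩ cannot yield ⟨s, e⟩ as functor, so [[pell hesk] drave] : ⟨⟨e, s⟩, ⟨s, e⟩⟩.
[[pell hesk] drave] is required to be ⟨⟨e, s⟩, ⟨s, e⟩⟩. [pell hesk] : t cannot yield ⟨⟨e, s⟩, ⟨s, e⟩⟩ as functor, so drave : ⟨t, ⟨⟨e, s⟩, ⟨s, e⟩⟩⟩.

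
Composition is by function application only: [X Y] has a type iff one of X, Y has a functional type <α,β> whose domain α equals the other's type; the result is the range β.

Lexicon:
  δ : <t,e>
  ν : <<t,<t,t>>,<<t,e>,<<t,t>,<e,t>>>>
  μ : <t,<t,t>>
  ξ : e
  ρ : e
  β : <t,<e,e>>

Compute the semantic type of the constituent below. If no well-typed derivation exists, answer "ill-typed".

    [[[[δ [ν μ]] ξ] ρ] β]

ill-typed

[ν μ] — ν of type <<t,<t,t>>,<<t,e>,<<t,t>,<e,t>>>> combines with μ of type <t,<t,t>>: type <<t,e>,<<t,t>,<e,t>>>.
[δ [ν μ]] — [ν μ] of type <<t,e>,<<t,t>,<e,t>>> combines with δ of type <t,e>: type <<t,t>,<e,t>>.
[[δ [ν μ]] ξ]: <<t,t>,<e,t>> and e cannot combine by function application — type clash.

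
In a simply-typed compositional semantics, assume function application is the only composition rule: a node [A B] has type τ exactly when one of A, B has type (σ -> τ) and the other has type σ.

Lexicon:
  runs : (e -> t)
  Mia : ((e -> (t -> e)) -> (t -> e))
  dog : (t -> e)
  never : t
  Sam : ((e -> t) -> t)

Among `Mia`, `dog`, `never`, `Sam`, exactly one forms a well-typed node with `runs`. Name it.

Sam

Mia : ((e -> (t -> e)) -> (t -> e)) — does not combine with runs.
dog : (t -> e) — does not combine with runs.
never : t — does not combine with runs.
Sam — combines: Sam : ((e -> t) -> t) takes runs : (e -> t) as argument, giving t.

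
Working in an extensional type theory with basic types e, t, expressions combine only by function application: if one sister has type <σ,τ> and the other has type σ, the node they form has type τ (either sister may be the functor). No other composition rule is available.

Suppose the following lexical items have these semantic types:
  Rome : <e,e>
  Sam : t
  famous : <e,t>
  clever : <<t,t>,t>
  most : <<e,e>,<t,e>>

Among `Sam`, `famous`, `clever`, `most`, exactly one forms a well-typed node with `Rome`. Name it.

most

Sam : t — neither side's domain matches the other.
famous : <e,t> — neither side's domain matches the other.
clever : <<t,t>,t> — neither side's domain matches the other.
most — combines: most : <<e,e>,<t,e>> takes Rome : <e,e> as argument, giving <t,e>.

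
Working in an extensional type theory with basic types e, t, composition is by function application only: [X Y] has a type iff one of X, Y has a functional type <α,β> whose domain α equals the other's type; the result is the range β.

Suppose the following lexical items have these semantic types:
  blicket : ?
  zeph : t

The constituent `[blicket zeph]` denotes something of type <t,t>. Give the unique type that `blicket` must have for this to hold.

[blicket zeph] must have type <t,t>. The sister zeph has type t; that is not a function onto <t,t>, so blicket must be the functor, of type <t,<t,t>>.

<t,<t,t>>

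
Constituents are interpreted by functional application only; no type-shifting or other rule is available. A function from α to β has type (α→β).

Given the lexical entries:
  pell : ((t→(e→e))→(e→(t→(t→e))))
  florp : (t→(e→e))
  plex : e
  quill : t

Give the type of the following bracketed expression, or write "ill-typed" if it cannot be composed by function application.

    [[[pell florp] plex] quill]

(t→e)

[pell florp]: ((t→(e→e))→(e→(t→(t→e)))) applied to (t→(e→e)) yields (e→(t→(t→e))).
[[pell florp] plex]: (e→(t→(t→e))) applied to e yields (t→(t→e)).
[[[pell florp] plex] quill]: (t→(t→e)) applied to t yields (t→e).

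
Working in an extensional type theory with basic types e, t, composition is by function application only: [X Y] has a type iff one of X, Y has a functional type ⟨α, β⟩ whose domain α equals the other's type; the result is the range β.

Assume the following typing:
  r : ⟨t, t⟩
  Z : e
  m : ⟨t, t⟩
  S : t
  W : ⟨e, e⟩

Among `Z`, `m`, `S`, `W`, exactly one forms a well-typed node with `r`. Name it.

S

Z : e — neither side's domain matches the other.
m : ⟨t, t⟩ — neither side's domain matches the other.
S — combines: r : ⟨t, t⟩ takes S : t as argument, giving t.
W : ⟨e, e⟩ — neither side's domain matches the other.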